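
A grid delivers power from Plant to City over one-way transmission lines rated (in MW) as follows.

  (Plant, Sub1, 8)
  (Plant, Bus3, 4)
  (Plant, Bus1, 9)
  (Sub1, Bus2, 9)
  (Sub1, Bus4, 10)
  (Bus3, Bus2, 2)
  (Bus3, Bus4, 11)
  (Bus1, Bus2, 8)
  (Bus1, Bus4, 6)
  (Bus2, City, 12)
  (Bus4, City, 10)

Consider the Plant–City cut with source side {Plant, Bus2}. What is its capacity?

33

Edges leaving {Plant, Bus2}: Plant→Sub1 (8), Plant→Bus3 (4), Plant→Bus1 (9), Bus2→City (12).
Cut capacity = 8 + 4 + 9 + 12 = 33.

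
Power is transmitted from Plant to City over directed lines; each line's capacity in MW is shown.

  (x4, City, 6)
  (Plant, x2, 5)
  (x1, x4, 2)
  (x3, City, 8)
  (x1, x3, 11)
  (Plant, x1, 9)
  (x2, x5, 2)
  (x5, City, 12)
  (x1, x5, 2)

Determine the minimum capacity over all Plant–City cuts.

11

Augment Plant→x1→x3→City: bottleneck 8, flow now 8.
Augment Plant→x1→x4→City: bottleneck 1, flow now 9.
Augment Plant→x2→x5→City: bottleneck 2, flow now 11.
No augmenting path remains; maximum flow = 11.
By max-flow min-cut, the minimum cut capacity equals the max flow.
In the residual graph, reachable from Plant: {Plant, x2}.
Min-cut edges: Plant→x1 (9), x2→x5 (2); capacity 9 + 2 = 11.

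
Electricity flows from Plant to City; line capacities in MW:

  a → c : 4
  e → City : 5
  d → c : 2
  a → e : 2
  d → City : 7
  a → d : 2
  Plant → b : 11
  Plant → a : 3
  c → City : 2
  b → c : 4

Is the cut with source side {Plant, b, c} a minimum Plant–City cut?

Yes — it is a minimum cut (capacity 5).

Given cut capacity: 3 + 2 = 5.
Augment Plant→a→c→City: bottleneck 2, flow now 2.
Augment Plant→a→d→City: bottleneck 1, flow now 3.
Augment Plant→b→c→a→d→City: bottleneck 1, flow now 4. (uses reverse residual edge)
Augment Plant→b→c→a→e→City: bottleneck 1, flow now 5. (uses reverse residual edge)
No augmenting path remains; maximum flow = 5.
Cut capacity 5 equals the max flow, so it is a minimum cut.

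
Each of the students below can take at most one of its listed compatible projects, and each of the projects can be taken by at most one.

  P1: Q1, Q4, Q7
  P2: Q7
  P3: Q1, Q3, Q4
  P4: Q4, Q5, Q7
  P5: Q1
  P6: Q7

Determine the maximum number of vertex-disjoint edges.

5

Unit-capacity flow: source→left, listed edges, right→sink; max matching = max flow.
Augmenting path P1→Q1 (+1); matched 1.
Augmenting path P2→Q7 (+1); matched 2.
Augmenting path P3→Q3 (+1); matched 3.
Augmenting path P4→Q4 (+1); matched 4.
Augmenting path P5→Q1→P1→Q4→P4→Q5 (+1); matched 5.
No augmenting path remains; maximum matching = 5.
König certificate: {P1, P3, P4, P5, Q7} is a vertex cover of size 5 (every listed pair touches it), so no matching can be larger.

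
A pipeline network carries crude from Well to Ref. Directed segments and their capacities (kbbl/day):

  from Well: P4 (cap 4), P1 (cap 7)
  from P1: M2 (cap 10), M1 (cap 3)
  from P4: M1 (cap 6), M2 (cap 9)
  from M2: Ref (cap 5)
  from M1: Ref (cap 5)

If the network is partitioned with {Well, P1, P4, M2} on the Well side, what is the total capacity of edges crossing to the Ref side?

Edges leaving {Well, P1, P4, M2}: P1→M1 (3), P4→M1 (6), M2→Ref (5).
Cut capacity = 3 + 6 + 5 = 14.

14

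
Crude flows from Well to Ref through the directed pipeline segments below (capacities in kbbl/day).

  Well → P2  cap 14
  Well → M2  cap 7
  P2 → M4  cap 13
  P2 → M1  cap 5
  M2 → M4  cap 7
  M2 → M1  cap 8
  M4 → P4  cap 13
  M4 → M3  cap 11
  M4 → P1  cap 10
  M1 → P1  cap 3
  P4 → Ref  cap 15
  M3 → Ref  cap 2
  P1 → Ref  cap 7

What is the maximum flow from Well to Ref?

21

Augment Well→P2→M4→P4→Ref: bottleneck 13, flow now 13.
Augment Well→P2→M1→P1→Ref: bottleneck 1, flow now 14.
Augment Well→M2→M4→M3→Ref: bottleneck 2, flow now 16.
Augment Well→M2→M4→P1→Ref: bottleneck 5, flow now 21.
No augmenting path remains; maximum flow = 21.
In the residual graph, reachable from Well: {Well}.
Min-cut edges: Well→P2 (14), Well→M2 (7); capacity 14 + 7 = 21.
This cut is saturated, so no flow can exceed 21.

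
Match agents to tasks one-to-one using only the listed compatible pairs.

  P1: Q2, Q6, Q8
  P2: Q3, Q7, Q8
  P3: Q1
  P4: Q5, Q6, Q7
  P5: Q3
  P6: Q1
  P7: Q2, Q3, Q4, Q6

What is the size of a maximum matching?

6

Unit-capacity flow: source→left, listed edges, right→sink; max matching = max flow.
Augmenting path P1→Q2 (+1); matched 1.
Augmenting path P2→Q3 (+1); matched 2.
Augmenting path P3→Q1 (+1); matched 3.
Augmenting path P4→Q5 (+1); matched 4.
Augmenting path P7→Q4 (+1); matched 5.
Augmenting path P5→Q3→P2→Q7 (+1); matched 6.
No augmenting path remains; maximum matching = 6.
König certificate: {P1, P2, P4, P5, P7, Q1} is a vertex cover of size 6 (every listed pair touches it), so no matching can be larger.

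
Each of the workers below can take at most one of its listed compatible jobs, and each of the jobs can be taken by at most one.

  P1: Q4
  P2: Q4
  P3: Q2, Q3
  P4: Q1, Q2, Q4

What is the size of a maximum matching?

3

Unit-capacity flow: source→left, listed edges, right→sink; max matching = max flow.
Augmenting path P1→Q4 (+1); matched 1.
Augmenting path P3→Q2 (+1); matched 2.
Augmenting path P4→Q1 (+1); matched 3.
No augmenting path remains; maximum matching = 3.
König certificate: {P3, P4, Q4} is a vertex cover of size 3 (every listed pair touches it), so no matching can be larger.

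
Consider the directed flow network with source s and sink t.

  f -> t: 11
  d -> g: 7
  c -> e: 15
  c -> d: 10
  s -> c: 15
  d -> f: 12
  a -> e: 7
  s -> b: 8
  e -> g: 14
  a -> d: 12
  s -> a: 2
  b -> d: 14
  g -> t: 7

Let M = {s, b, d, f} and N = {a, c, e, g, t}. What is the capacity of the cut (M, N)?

35

Edges leaving {s, b, d, f}: s→a (2), s→c (15), d→g (7), f→t (11).
Cut capacity = 2 + 15 + 7 + 11 = 35.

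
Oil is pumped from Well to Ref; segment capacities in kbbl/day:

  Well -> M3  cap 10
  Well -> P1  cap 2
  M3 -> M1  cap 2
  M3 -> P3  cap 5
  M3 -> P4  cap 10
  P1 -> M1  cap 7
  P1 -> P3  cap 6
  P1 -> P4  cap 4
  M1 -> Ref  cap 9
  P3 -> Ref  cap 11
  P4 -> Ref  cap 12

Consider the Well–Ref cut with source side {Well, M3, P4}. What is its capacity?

Edges leaving {Well, M3, P4}: Well→P1 (2), M3→M1 (2), M3→P3 (5), P4→Ref (12).
Cut capacity = 2 + 2 + 5 + 12 = 21.

21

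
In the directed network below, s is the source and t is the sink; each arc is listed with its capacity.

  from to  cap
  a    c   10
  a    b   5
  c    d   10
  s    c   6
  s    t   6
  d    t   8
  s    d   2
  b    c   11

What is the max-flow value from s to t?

14

Augment s→t: bottleneck 6, flow now 6.
Augment s→d→t: bottleneck 2, flow now 8.
Augment s→c→d→t: bottleneck 6, flow now 14.
No augmenting path remains; maximum flow = 14.
In the residual graph, reachable from s: {s}.
Min-cut edges: s→c (6), s→d (2), s→t (6); capacity 6 + 2 + 6 = 14.
This cut is saturated, so no flow can exceed 14.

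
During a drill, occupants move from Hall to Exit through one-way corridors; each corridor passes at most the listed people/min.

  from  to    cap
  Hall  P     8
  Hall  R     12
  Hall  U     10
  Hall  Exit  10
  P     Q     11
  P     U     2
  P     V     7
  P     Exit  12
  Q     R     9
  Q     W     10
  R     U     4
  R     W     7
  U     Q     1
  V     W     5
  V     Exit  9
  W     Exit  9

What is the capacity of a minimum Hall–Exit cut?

Augment Hall→Exit: bottleneck 10, flow now 10.
Augment Hall→P→Exit: bottleneck 8, flow now 18.
Augment Hall→R→W→Exit: bottleneck 7, flow now 25.
Augment Hall→U→Q→W→Exit: bottleneck 1, flow now 26.
No augmenting path remains; maximum flow = 26.
By max-flow min-cut, the minimum cut capacity equals the max flow.
In the residual graph, reachable from Hall: {Hall, R, U}.
Min-cut edges: Hall→P (8), Hall→Exit (10), R→W (7), U→Q (1); capacity 8 + 10 + 7 + 1 = 26.

26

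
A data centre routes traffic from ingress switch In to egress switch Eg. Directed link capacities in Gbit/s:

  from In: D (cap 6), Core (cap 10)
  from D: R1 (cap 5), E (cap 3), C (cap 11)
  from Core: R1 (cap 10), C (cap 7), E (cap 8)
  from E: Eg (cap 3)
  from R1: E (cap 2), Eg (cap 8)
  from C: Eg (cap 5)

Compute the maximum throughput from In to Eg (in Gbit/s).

Augment In→D→E→Eg: bottleneck 3, flow now 3.
Augment In→D→R1→Eg: bottleneck 3, flow now 6.
Augment In→Core→R1→Eg: bottleneck 5, flow now 11.
Augment In→Core→C→Eg: bottleneck 5, flow now 16.
No augmenting path remains; maximum flow = 16.
In the residual graph, reachable from In: {In}.
Min-cut edges: In→D (6), In→Core (10); capacity 6 + 10 = 16.
This cut is saturated, so no flow can exceed 16.

16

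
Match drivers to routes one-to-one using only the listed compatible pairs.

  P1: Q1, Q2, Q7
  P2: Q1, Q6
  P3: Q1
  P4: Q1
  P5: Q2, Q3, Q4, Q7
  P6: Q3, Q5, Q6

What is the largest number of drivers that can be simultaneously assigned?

Unit-capacity flow: source→left, listed edges, right→sink; max matching = max flow.
Augmenting path P1→Q1 (+1); matched 1.
Augmenting path P2→Q6 (+1); matched 2.
Augmenting path P5→Q2 (+1); matched 3.
Augmenting path P6→Q3 (+1); matched 4.
Augmenting path P3→Q1→P1→Q7 (+1); matched 5.
No augmenting path remains; maximum matching = 5.
König certificate: {P1, P2, P5, P6, Q1} is a vertex cover of size 5 (every listed pair touches it), so no matching can be larger.

5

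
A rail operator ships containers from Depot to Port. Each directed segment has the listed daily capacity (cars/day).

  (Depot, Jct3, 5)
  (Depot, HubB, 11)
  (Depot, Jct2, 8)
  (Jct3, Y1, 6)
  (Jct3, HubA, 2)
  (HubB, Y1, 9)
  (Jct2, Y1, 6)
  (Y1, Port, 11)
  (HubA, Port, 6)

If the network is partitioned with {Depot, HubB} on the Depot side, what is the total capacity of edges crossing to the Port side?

Edges leaving {Depot, HubB}: Depot→Jct3 (5), Depot→Jct2 (8), HubB→Y1 (9).
Cut capacity = 5 + 8 + 9 = 22.

22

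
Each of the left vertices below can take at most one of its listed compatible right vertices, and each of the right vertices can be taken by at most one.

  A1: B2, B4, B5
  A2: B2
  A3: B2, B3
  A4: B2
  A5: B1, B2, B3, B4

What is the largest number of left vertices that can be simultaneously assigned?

4

Unit-capacity flow: source→left, listed edges, right→sink; max matching = max flow.
Augmenting path A1→B2 (+1); matched 1.
Augmenting path A3→B3 (+1); matched 2.
Augmenting path A5→B1 (+1); matched 3.
Augmenting path A2→B2→A1→B4 (+1); matched 4.
No augmenting path remains; maximum matching = 4.
König certificate: {A1, A3, A5, B2} is a vertex cover of size 4 (every listed pair touches it), so no matching can be larger.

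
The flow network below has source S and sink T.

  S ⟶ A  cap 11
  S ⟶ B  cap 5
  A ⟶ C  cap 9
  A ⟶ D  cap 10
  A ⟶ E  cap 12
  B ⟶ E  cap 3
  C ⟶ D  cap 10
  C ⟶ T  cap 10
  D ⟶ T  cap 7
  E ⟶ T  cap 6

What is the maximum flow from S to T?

14

Augment S→A→C→T: bottleneck 9, flow now 9.
Augment S→A→D→T: bottleneck 2, flow now 11.
Augment S→B→E→T: bottleneck 3, flow now 14.
No augmenting path remains; maximum flow = 14.
In the residual graph, reachable from S: {S, B}.
Min-cut edges: S→A (11), B→E (3); capacity 11 + 3 = 14.
This cut is saturated, so no flow can exceed 14.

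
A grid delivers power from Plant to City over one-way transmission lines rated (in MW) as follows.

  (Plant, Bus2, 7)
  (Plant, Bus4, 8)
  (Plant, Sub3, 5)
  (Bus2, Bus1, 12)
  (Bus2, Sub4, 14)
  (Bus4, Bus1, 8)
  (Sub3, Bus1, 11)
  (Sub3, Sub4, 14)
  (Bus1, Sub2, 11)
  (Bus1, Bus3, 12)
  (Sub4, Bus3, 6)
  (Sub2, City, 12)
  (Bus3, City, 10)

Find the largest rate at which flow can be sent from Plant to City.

20

Augment Plant→Bus2→Bus1→Sub2→City: bottleneck 7, flow now 7.
Augment Plant→Bus4→Bus1→Sub2→City: bottleneck 4, flow now 11.
Augment Plant→Bus4→Bus1→Bus3→City: bottleneck 4, flow now 15.
Augment Plant→Sub3→Bus1→Bus3→City: bottleneck 5, flow now 20.
No augmenting path remains; maximum flow = 20.
In the residual graph, reachable from Plant: {Plant}.
Min-cut edges: Plant→Bus2 (7), Plant→Bus4 (8), Plant→Sub3 (5); capacity 7 + 8 + 5 = 20.
This cut is saturated, so no flow can exceed 20.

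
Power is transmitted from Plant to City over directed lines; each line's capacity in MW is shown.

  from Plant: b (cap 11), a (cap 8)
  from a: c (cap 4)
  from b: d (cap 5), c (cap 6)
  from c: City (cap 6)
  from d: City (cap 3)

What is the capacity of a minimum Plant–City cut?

9

Augment Plant→a→c→City: bottleneck 4, flow now 4.
Augment Plant→b→c→City: bottleneck 2, flow now 6.
Augment Plant→b→d→City: bottleneck 3, flow now 9.
No augmenting path remains; maximum flow = 9.
By max-flow min-cut, the minimum cut capacity equals the max flow.
In the residual graph, reachable from Plant: {Plant, a, b, c, d}.
Min-cut edges: c→City (6), d→City (3); capacity 6 + 3 = 9.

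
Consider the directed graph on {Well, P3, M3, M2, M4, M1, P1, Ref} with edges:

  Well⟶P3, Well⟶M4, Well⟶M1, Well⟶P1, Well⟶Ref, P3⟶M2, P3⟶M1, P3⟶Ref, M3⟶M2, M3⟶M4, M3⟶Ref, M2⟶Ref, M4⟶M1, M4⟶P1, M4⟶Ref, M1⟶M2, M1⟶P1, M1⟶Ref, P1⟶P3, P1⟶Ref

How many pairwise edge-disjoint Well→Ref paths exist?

5

Assign every edge capacity 1; by Menger, the answer equals the max flow.
Path Well→Ref (+1); total 1.
Path Well→P3→Ref (+1); total 2.
Path Well→M4→Ref (+1); total 3.
Path Well→M1→Ref (+1); total 4.
Path Well→P1→Ref (+1); total 5.
No residual Well→Ref path; max flow = 5.
Certifying cut of size 5: {Well→M1, Well→M4, Well→P1, Well→P3, Well→Ref}.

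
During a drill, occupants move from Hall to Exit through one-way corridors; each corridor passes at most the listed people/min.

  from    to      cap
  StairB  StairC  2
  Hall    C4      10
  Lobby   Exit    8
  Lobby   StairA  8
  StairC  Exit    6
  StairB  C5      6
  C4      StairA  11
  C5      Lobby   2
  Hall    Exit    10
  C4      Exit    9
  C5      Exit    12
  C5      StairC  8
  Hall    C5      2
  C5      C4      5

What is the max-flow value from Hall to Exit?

Augment Hall→Exit: bottleneck 10, flow now 10.
Augment Hall→C5→Exit: bottleneck 2, flow now 12.
Augment Hall→C4→Exit: bottleneck 9, flow now 21.
No augmenting path remains; maximum flow = 21.
In the residual graph, reachable from Hall: {Hall, C4, StairA}.
Min-cut edges: Hall→C5 (2), Hall→Exit (10), C4→Exit (9); capacity 2 + 10 + 9 = 21.
This cut is saturated, so no flow can exceed 21.

21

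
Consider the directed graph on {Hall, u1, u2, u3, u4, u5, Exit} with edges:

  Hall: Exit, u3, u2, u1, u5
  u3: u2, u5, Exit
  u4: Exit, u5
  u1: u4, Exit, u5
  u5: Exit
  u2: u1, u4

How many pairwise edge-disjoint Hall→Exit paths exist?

5

Assign every edge capacity 1; by Menger, the answer equals the max flow.
Path Hall→Exit (+1); total 1.
Path Hall→u1→Exit (+1); total 2.
Path Hall→u3→Exit (+1); total 3.
Path Hall→u5→Exit (+1); total 4.
Path Hall→u2→u4→Exit (+1); total 5.
No residual Hall→Exit path; max flow = 5.
Certifying cut of size 5: {Hall→Exit, Hall→u1, Hall→u2, Hall→u3, Hall→u5}.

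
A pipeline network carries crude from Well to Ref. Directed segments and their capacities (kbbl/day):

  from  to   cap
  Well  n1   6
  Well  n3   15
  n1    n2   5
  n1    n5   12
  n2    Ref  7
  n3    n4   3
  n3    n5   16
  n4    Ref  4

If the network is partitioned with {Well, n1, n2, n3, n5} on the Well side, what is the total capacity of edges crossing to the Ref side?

Edges leaving {Well, n1, n2, n3, n5}: n2→Ref (7), n3→n4 (3).
Cut capacity = 7 + 3 = 10.

10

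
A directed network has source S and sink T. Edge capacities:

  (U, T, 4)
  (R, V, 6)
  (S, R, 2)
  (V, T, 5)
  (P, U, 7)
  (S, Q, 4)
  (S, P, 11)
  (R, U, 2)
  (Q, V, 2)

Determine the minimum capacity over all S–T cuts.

8

Augment S→P→U→T: bottleneck 4, flow now 4.
Augment S→Q→V→T: bottleneck 2, flow now 6.
Augment S→R→V→T: bottleneck 2, flow now 8.
No augmenting path remains; maximum flow = 8.
By max-flow min-cut, the minimum cut capacity equals the max flow.
In the residual graph, reachable from S: {S, P, Q, U}.
Min-cut edges: S→R (2), Q→V (2), U→T (4); capacity 2 + 2 + 4 = 8.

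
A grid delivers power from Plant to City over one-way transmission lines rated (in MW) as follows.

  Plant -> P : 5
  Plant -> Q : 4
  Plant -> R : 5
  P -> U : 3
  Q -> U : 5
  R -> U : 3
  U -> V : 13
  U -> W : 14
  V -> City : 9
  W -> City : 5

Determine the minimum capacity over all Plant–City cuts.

Augment Plant→P→U→V→City: bottleneck 3, flow now 3.
Augment Plant→Q→U→V→City: bottleneck 4, flow now 7.
Augment Plant→R→U→V→City: bottleneck 2, flow now 9.
Augment Plant→R→U→W→City: bottleneck 1, flow now 10.
No augmenting path remains; maximum flow = 10.
By max-flow min-cut, the minimum cut capacity equals the max flow.
In the residual graph, reachable from Plant: {Plant, P, R}.
Min-cut edges: Plant→Q (4), P→U (3), R→U (3); capacity 4 + 3 + 3 = 10.

10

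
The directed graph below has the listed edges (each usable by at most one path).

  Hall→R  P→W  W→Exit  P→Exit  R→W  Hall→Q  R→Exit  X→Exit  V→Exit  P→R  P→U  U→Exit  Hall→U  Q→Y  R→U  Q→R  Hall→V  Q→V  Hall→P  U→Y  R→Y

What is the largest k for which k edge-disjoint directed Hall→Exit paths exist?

Assign every edge capacity 1; by Menger, the answer equals the max flow.
Path Hall→P→Exit (+1); total 1.
Path Hall→R→Exit (+1); total 2.
Path Hall→U→Exit (+1); total 3.
Path Hall→V→Exit (+1); total 4.
Path Hall→Q→R→W→Exit (+1); total 5.
No residual Hall→Exit path; max flow = 5.
Certifying cut of size 5: {Hall→P, Hall→Q, Hall→R, Hall→U, Hall→V}.

5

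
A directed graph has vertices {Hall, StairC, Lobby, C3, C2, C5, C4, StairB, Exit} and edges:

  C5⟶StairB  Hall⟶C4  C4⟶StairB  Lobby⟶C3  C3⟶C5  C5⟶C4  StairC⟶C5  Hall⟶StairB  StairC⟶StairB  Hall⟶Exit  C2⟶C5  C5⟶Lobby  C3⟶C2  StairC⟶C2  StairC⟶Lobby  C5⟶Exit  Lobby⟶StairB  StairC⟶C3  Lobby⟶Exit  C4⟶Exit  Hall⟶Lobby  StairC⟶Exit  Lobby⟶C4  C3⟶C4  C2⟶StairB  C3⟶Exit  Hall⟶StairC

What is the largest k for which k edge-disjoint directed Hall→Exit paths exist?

Assign every edge capacity 1; by Menger, the answer equals the max flow.
Path Hall→Exit (+1); total 1.
Path Hall→StairC→Exit (+1); total 2.
Path Hall→Lobby→Exit (+1); total 3.
Path Hall→C4→Exit (+1); total 4.
No residual Hall→Exit path; max flow = 4.
Certifying cut of size 4: {Hall→C4, Hall→Exit, Hall→Lobby, Hall→StairC}.

4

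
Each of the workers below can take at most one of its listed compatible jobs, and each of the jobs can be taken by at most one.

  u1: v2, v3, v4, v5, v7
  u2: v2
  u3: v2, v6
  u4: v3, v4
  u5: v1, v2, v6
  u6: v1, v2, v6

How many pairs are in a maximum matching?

Unit-capacity flow: source→left, listed edges, right→sink; max matching = max flow.
Augmenting path u1→v2 (+1); matched 1.
Augmenting path u3→v6 (+1); matched 2.
Augmenting path u4→v3 (+1); matched 3.
Augmenting path u5→v1 (+1); matched 4.
Augmenting path u2→v2→u1→v4 (+1); matched 5.
No augmenting path remains; maximum matching = 5.
König certificate: {u1, u4, v1, v2, v6} is a vertex cover of size 5 (every listed pair touches it), so no matching can be larger.

5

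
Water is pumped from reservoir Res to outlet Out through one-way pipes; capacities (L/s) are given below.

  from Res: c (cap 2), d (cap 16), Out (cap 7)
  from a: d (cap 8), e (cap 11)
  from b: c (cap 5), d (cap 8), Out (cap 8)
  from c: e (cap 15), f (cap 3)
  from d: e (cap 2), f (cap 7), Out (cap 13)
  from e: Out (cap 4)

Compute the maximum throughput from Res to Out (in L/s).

24

Augment Res→Out: bottleneck 7, flow now 7.
Augment Res→d→Out: bottleneck 13, flow now 20.
Augment Res→c→e→Out: bottleneck 2, flow now 22.
Augment Res→d→e→Out: bottleneck 2, flow now 24.
No augmenting path remains; maximum flow = 24.
In the residual graph, reachable from Res: {Res, d, f}.
Min-cut edges: Res→c (2), Res→Out (7), d→e (2), d→Out (13); capacity 2 + 7 + 2 + 13 = 24.
This cut is saturated, so no flow can exceed 24.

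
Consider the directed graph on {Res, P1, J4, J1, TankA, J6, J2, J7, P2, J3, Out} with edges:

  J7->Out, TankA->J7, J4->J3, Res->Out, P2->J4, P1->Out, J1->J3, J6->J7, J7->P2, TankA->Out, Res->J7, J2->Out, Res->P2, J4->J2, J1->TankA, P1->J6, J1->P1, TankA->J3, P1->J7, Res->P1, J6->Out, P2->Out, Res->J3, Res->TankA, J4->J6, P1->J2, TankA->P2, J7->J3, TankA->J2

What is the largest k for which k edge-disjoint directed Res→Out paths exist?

Assign every edge capacity 1; by Menger, the answer equals the max flow.
Path Res→Out (+1); total 1.
Path Res→P1→Out (+1); total 2.
Path Res→TankA→Out (+1); total 3.
Path Res→J7→Out (+1); total 4.
Path Res→P2→Out (+1); total 5.
No residual Res→Out path; max flow = 5.
Certifying cut of size 5: {Res→J7, Res→Out, Res→P1, Res→P2, Res→TankA}.

5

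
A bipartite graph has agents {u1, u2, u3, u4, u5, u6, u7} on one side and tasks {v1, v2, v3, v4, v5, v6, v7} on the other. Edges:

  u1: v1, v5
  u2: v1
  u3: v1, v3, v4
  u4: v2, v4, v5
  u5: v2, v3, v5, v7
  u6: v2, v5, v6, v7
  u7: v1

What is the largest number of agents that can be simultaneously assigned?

Unit-capacity flow: source→left, listed edges, right→sink; max matching = max flow.
Augmenting path u1→v1 (+1); matched 1.
Augmenting path u3→v3 (+1); matched 2.
Augmenting path u4→v2 (+1); matched 3.
Augmenting path u5→v5 (+1); matched 4.
Augmenting path u6→v6 (+1); matched 5.
Augmenting path u2→v1→u1→v5→u5→v7 (+1); matched 6.
No augmenting path remains; maximum matching = 6.
König certificate: {u1, u3, u4, u5, u6, v1} is a vertex cover of size 6 (every listed pair touches it), so no matching can be larger.

6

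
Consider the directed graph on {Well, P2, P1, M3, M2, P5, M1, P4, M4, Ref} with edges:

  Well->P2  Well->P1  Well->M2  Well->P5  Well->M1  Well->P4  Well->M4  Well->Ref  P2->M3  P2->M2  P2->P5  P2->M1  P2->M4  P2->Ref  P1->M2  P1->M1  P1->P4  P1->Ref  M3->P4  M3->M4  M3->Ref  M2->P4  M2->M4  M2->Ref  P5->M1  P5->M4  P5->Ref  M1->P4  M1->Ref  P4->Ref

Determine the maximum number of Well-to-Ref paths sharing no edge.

7

Assign every edge capacity 1; by Menger, the answer equals the max flow.
Path Well→Ref (+1); total 1.
Path Well→P2→Ref (+1); total 2.
Path Well→P1→Ref (+1); total 3.
Path Well→M2→Ref (+1); total 4.
Path Well→P5→Ref (+1); total 5.
Path Well→M1→Ref (+1); total 6.
Path Well→P4→Ref (+1); total 7.
No residual Well→Ref path; max flow = 7.
Certifying cut of size 7: {Well→M1, Well→M2, Well→P1, Well→P2, Well→P4, Well→P5, Well→Ref}.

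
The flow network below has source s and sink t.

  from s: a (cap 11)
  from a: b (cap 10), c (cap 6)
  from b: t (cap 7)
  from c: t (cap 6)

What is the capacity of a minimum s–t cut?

11

Augment s→a→b→t: bottleneck 7, flow now 7.
Augment s→a→c→t: bottleneck 4, flow now 11.
No augmenting path remains; maximum flow = 11.
By max-flow min-cut, the minimum cut capacity equals the max flow.
In the residual graph, reachable from s: {s}.
Min-cut edges: s→a (11); capacity 11 = 11.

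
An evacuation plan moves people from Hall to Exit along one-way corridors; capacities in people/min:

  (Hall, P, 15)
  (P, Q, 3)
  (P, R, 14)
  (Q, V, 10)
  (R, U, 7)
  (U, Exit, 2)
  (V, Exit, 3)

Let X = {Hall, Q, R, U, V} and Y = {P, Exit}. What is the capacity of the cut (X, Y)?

20

Edges leaving {Hall, Q, R, U, V}: Hall→P (15), U→Exit (2), V→Exit (3).
Cut capacity = 15 + 2 + 3 = 20.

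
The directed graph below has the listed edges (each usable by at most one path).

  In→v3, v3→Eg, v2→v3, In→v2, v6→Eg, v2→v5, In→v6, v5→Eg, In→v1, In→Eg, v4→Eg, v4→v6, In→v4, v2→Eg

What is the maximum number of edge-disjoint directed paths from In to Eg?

Assign every edge capacity 1; by Menger, the answer equals the max flow.
Path In→Eg (+1); total 1.
Path In→v2→Eg (+1); total 2.
Path In→v3→Eg (+1); total 3.
Path In→v4→Eg (+1); total 4.
Path In→v6→Eg (+1); total 5.
No residual In→Eg path; max flow = 5.
Certifying cut of size 5: {In→Eg, In→v2, In→v3, In→v4, In→v6}.

5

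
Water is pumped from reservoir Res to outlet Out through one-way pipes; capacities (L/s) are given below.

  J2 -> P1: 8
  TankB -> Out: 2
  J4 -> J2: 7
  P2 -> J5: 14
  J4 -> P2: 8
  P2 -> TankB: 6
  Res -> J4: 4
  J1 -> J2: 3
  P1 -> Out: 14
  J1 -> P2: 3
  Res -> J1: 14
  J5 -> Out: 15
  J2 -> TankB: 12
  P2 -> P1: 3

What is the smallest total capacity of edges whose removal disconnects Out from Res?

10

Augment Res→J4→P2→TankB→Out: bottleneck 2, flow now 2.
Augment Res→J4→P2→P1→Out: bottleneck 2, flow now 4.
Augment Res→J1→P2→P1→Out: bottleneck 1, flow now 5.
Augment Res→J1→P2→J5→Out: bottleneck 2, flow now 7.
Augment Res→J1→J2→P1→Out: bottleneck 3, flow now 10.
No augmenting path remains; maximum flow = 10.
By max-flow min-cut, the minimum cut capacity equals the max flow.
In the residual graph, reachable from Res: {Res, J1}.
Min-cut edges: Res→J4 (4), J1→P2 (3), J1→J2 (3); capacity 4 + 3 + 3 = 10.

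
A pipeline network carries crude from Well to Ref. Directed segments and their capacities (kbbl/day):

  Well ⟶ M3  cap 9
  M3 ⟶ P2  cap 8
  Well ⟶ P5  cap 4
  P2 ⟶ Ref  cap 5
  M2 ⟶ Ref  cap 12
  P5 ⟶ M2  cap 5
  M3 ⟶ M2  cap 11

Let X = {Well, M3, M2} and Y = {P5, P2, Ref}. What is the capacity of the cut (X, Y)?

Edges leaving {Well, M3, M2}: Well→P5 (4), M3→P2 (8), M2→Ref (12).
Cut capacity = 4 + 8 + 12 = 24.

24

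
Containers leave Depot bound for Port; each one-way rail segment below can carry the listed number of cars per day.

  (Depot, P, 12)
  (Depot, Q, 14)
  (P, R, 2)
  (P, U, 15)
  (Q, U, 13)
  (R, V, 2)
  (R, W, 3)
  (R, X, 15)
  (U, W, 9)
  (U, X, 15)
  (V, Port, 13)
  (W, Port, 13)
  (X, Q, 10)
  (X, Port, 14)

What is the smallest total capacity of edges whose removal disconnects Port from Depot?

25

Augment Depot→P→R→V→Port: bottleneck 2, flow now 2.
Augment Depot→P→U→W→Port: bottleneck 9, flow now 11.
Augment Depot→P→U→X→Port: bottleneck 1, flow now 12.
Augment Depot→Q→U→X→Port: bottleneck 13, flow now 25.
No augmenting path remains; maximum flow = 25.
By max-flow min-cut, the minimum cut capacity equals the max flow.
In the residual graph, reachable from Depot: {Depot, Q}.
Min-cut edges: Depot→P (12), Q→U (13); capacity 12 + 13 = 25.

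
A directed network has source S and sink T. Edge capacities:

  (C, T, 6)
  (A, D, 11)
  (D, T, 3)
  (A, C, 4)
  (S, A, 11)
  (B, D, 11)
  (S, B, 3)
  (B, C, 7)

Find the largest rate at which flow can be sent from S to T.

Augment S→A→C→T: bottleneck 4, flow now 4.
Augment S→A→D→T: bottleneck 3, flow now 7.
Augment S→B→C→T: bottleneck 2, flow now 9.
No augmenting path remains; maximum flow = 9.
In the residual graph, reachable from S: {S, A, B, C, D}.
Min-cut edges: C→T (6), D→T (3); capacity 6 + 3 = 9.
This cut is saturated, so no flow can exceed 9.

9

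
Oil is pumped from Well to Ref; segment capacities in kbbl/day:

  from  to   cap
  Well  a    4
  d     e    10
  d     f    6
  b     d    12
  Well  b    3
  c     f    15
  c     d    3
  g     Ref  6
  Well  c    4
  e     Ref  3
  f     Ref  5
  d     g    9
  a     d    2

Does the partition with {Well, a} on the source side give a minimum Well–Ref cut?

Yes — it is a minimum cut (capacity 9).

Given cut capacity: 3 + 4 + 2 = 9.
Augment Well→c→f→Ref: bottleneck 4, flow now 4.
Augment Well→a→d→e→Ref: bottleneck 2, flow now 6.
Augment Well→b→d→e→Ref: bottleneck 1, flow now 7.
Augment Well→b→d→f→Ref: bottleneck 1, flow now 8.
Augment Well→b→d→g→Ref: bottleneck 1, flow now 9.
No augmenting path remains; maximum flow = 9.
Cut capacity 9 equals the max flow, so it is a minimum cut.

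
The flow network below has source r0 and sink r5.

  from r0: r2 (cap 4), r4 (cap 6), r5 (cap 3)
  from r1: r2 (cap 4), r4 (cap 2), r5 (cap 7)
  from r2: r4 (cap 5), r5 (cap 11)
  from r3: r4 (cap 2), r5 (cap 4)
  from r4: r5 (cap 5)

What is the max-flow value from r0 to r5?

Augment r0→r5: bottleneck 3, flow now 3.
Augment r0→r2→r5: bottleneck 4, flow now 7.
Augment r0→r4→r5: bottleneck 5, flow now 12.
No augmenting path remains; maximum flow = 12.
In the residual graph, reachable from r0: {r0, r4}.
Min-cut edges: r0→r2 (4), r0→r5 (3), r4→r5 (5); capacity 4 + 3 + 5 = 12.
This cut is saturated, so no flow can exceed 12.

12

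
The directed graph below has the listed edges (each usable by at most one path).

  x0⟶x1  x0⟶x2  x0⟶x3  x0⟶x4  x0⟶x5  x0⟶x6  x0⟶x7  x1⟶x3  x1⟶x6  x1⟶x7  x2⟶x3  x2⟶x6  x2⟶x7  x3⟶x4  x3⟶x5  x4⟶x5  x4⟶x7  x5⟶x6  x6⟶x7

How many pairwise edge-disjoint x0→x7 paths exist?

5

Assign every edge capacity 1; by Menger, the answer equals the max flow.
Path x0→x7 (+1); total 1.
Path x0→x1→x7 (+1); total 2.
Path x0→x2→x7 (+1); total 3.
Path x0→x4→x7 (+1); total 4.
Path x0→x6→x7 (+1); total 5.
No residual x0→x7 path; max flow = 5.
Certifying cut of size 5: {x0→x1, x0→x2, x0→x7, x4→x7, x6→x7}.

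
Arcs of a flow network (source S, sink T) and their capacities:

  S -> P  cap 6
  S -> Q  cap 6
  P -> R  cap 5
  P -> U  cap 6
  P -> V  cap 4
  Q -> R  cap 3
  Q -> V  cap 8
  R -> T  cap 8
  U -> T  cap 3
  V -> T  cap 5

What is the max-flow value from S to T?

Augment S→P→R→T: bottleneck 5, flow now 5.
Augment S→P→U→T: bottleneck 1, flow now 6.
Augment S→Q→R→T: bottleneck 3, flow now 9.
Augment S→Q→V→T: bottleneck 3, flow now 12.
No augmenting path remains; maximum flow = 12.
In the residual graph, reachable from S: {S}.
Min-cut edges: S→P (6), S→Q (6); capacity 6 + 6 = 12.
This cut is saturated, so no flow can exceed 12.

12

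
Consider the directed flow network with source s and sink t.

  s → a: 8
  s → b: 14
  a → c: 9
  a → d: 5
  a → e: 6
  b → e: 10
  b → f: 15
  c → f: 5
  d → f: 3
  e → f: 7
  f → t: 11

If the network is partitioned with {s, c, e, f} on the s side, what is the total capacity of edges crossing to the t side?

Edges leaving {s, c, e, f}: s→a (8), s→b (14), f→t (11).
Cut capacity = 8 + 14 + 11 = 33.

33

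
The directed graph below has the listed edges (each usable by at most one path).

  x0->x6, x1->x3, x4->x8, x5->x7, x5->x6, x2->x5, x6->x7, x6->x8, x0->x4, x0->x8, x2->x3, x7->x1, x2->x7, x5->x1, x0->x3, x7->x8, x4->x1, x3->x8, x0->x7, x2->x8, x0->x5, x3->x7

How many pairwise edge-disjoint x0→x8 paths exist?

5

Assign every edge capacity 1; by Menger, the answer equals the max flow.
Path x0→x8 (+1); total 1.
Path x0→x3→x8 (+1); total 2.
Path x0→x4→x8 (+1); total 3.
Path x0→x6→x8 (+1); total 4.
Path x0→x7→x8 (+1); total 5.
No residual x0→x8 path; max flow = 5.
Certifying cut of size 5: {x0→x4, x0→x8, x3→x8, x6→x8, x7→x8}.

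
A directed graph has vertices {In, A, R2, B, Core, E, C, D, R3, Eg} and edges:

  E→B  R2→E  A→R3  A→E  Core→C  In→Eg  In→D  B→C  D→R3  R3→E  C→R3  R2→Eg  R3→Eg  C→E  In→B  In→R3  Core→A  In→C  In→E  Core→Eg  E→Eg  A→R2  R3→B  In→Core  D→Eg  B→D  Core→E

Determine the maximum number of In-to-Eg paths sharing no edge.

Assign every edge capacity 1; by Menger, the answer equals the max flow.
Path In→Eg (+1); total 1.
Path In→Core→Eg (+1); total 2.
Path In→E→Eg (+1); total 3.
Path In→D→Eg (+1); total 4.
Path In→R3→Eg (+1); total 5.
No residual In→Eg path; max flow = 5.
Certifying cut of size 5: {D→Eg, E→Eg, In→Core, In→Eg, R3→Eg}.

5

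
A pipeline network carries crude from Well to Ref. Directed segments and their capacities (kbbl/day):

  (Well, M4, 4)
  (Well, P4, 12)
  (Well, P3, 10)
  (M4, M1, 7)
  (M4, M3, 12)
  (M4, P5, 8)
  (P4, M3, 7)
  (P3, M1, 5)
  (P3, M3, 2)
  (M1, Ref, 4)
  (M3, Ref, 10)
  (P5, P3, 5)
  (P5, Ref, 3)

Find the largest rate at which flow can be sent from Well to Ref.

Augment Well→M4→M1→Ref: bottleneck 4, flow now 4.
Augment Well→P4→M3→Ref: bottleneck 7, flow now 11.
Augment Well→P3→M3→Ref: bottleneck 2, flow now 13.
Augment Well→P3→M1→M4→M3→Ref: bottleneck 1, flow now 14. (uses reverse residual edge)
Augment Well→P3→M1→M4→P5→Ref: bottleneck 3, flow now 17. (uses reverse residual edge)
No augmenting path remains; maximum flow = 17.
In the residual graph, reachable from Well: {Well, P4, P3, M1}.
Min-cut edges: Well→M4 (4), P4→M3 (7), P3→M3 (2), M1→Ref (4); capacity 4 + 7 + 2 + 4 = 17.
This cut is saturated, so no flow can exceed 17.

17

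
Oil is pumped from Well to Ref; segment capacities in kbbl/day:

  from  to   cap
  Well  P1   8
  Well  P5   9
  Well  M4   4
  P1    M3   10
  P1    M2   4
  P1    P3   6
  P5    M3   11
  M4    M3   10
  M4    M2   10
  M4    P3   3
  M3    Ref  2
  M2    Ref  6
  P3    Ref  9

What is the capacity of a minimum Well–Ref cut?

Augment Well→P1→M3→Ref: bottleneck 2, flow now 2.
Augment Well→P1→M2→Ref: bottleneck 4, flow now 6.
Augment Well→P1→P3→Ref: bottleneck 2, flow now 8.
Augment Well→M4→M2→Ref: bottleneck 2, flow now 10.
Augment Well→M4→P3→Ref: bottleneck 2, flow now 12.
Augment Well→P5→M3→P1→P3→Ref: bottleneck 2, flow now 14. (uses reverse residual edge)
No augmenting path remains; maximum flow = 14.
By max-flow min-cut, the minimum cut capacity equals the max flow.
In the residual graph, reachable from Well: {Well, P5, M3}.
Min-cut edges: Well→P1 (8), Well→M4 (4), M3→Ref (2); capacity 8 + 4 + 2 = 14.

14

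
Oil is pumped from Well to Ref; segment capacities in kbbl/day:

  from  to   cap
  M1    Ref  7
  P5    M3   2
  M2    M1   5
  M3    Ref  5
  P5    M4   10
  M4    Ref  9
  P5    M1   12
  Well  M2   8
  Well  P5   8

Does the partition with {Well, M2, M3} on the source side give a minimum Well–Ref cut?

No — its capacity is 18, but the minimum cut has capacity 13.

Given cut capacity: 8 + 5 + 5 = 18.
Augment Well→P5→M1→Ref: bottleneck 7, flow now 7.
Augment Well→P5→M3→Ref: bottleneck 1, flow now 8.
Augment Well→M2→M1→P5→M3→Ref: bottleneck 1, flow now 9. (uses reverse residual edge)
Augment Well→M2→M1→P5→M4→Ref: bottleneck 4, flow now 13. (uses reverse residual edge)
No augmenting path remains; maximum flow = 13.
In the residual graph, reachable from Well: {Well, M2}.
Min-cut edges: Well→P5 (8), M2→M1 (5); capacity 8 + 5 = 13.
Cut capacity 18 exceeds the max flow 13, so it is not minimum.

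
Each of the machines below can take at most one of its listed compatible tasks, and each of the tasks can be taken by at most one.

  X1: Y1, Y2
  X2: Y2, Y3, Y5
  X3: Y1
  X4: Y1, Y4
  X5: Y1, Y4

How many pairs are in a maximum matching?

4

Unit-capacity flow: source→left, listed edges, right→sink; max matching = max flow.
Augmenting path X1→Y1 (+1); matched 1.
Augmenting path X2→Y2 (+1); matched 2.
Augmenting path X4→Y4 (+1); matched 3.
Augmenting path X3→Y1→X1→Y2→X2→Y3 (+1); matched 4.
No augmenting path remains; maximum matching = 4.
König certificate: {X1, X2, Y1, Y4} is a vertex cover of size 4 (every listed pair touches it), so no matching can be larger.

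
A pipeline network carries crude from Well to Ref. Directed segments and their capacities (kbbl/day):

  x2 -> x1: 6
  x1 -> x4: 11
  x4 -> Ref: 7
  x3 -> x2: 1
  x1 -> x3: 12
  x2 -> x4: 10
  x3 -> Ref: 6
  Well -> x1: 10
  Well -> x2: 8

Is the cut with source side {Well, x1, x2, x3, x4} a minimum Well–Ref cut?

Yes — it is a minimum cut (capacity 13).

Given cut capacity: 6 + 7 = 13.
Augment Well→x1→x3→Ref: bottleneck 6, flow now 6.
Augment Well→x1→x4→Ref: bottleneck 4, flow now 10.
Augment Well→x2→x4→Ref: bottleneck 3, flow now 13.
No augmenting path remains; maximum flow = 13.
Cut capacity 13 equals the max flow, so it is a minimum cut.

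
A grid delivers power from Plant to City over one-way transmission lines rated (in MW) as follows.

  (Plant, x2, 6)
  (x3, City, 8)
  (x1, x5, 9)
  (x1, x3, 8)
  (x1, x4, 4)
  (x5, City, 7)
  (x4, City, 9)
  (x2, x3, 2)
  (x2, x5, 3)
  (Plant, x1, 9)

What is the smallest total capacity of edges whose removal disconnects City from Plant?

Augment Plant→x1→x3→City: bottleneck 8, flow now 8.
Augment Plant→x1→x4→City: bottleneck 1, flow now 9.
Augment Plant→x2→x5→City: bottleneck 3, flow now 12.
Augment Plant→x2→x3→x1→x4→City: bottleneck 2, flow now 14. (uses reverse residual edge)
No augmenting path remains; maximum flow = 14.
By max-flow min-cut, the minimum cut capacity equals the max flow.
In the residual graph, reachable from Plant: {Plant, x2}.
Min-cut edges: Plant→x1 (9), x2→x3 (2), x2→x5 (3); capacity 9 + 2 + 3 = 14.

14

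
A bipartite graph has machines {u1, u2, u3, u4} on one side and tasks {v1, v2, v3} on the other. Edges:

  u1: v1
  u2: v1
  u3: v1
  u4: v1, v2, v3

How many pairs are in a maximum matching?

Unit-capacity flow: source→left, listed edges, right→sink; max matching = max flow.
Augmenting path u1→v1 (+1); matched 1.
Augmenting path u4→v2 (+1); matched 2.
No augmenting path remains; maximum matching = 2.
König certificate: {u4, v1} is a vertex cover of size 2 (every listed pair touches it), so no matching can be larger.

2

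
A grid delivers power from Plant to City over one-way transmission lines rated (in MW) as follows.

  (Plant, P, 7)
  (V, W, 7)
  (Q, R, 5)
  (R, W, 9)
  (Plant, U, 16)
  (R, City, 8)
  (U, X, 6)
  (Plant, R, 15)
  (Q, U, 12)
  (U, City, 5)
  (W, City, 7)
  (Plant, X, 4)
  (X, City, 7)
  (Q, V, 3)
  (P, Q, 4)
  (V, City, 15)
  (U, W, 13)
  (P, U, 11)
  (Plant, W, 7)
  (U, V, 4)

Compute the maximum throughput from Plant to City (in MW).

34

Augment Plant→R→City: bottleneck 8, flow now 8.
Augment Plant→U→City: bottleneck 5, flow now 13.
Augment Plant→W→City: bottleneck 7, flow now 20.
Augment Plant→X→City: bottleneck 4, flow now 24.
Augment Plant→U→V→City: bottleneck 4, flow now 28.
Augment Plant→U→X→City: bottleneck 3, flow now 31.
Augment Plant→P→Q→V→City: bottleneck 3, flow now 34.
No augmenting path remains; maximum flow = 34.
In the residual graph, reachable from Plant: {Plant, P, Q, R, U, W, X}.
Min-cut edges: Q→V (3), R→City (8), U→V (4), U→City (5), W→City (7), X→City (7); capacity 3 + 8 + 4 + 5 + 7 + 7 = 34.
This cut is saturated, so no flow can exceed 34.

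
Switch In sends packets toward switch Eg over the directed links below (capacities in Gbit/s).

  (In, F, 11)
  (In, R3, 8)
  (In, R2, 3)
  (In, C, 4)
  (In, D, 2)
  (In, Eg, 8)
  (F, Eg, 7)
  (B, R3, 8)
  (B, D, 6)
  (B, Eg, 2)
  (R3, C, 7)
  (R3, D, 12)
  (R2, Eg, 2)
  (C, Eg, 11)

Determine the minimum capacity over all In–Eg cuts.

28

Augment In→Eg: bottleneck 8, flow now 8.
Augment In→F→Eg: bottleneck 7, flow now 15.
Augment In→R2→Eg: bottleneck 2, flow now 17.
Augment In→C→Eg: bottleneck 4, flow now 21.
Augment In→R3→C→Eg: bottleneck 7, flow now 28.
No augmenting path remains; maximum flow = 28.
By max-flow min-cut, the minimum cut capacity equals the max flow.
In the residual graph, reachable from In: {In, F, R3, R2, D}.
Min-cut edges: In→C (4), In→Eg (8), F→Eg (7), R3→C (7), R2→Eg (2); capacity 4 + 8 + 7 + 7 + 2 = 28.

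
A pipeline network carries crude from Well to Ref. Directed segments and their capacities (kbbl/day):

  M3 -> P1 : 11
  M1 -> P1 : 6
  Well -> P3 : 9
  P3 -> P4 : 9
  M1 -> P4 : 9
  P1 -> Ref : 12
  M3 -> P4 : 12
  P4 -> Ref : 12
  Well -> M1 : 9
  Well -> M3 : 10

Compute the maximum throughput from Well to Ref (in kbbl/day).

24

Augment Well→M1→P4→Ref: bottleneck 9, flow now 9.
Augment Well→M3→P4→Ref: bottleneck 3, flow now 12.
Augment Well→M3→P1→Ref: bottleneck 7, flow now 19.
Augment Well→P3→P4→M1→P1→Ref: bottleneck 5, flow now 24. (uses reverse residual edge)
No augmenting path remains; maximum flow = 24.
In the residual graph, reachable from Well: {Well, M1, M3, P3, P4, P1}.
Min-cut edges: P4→Ref (12), P1→Ref (12); capacity 12 + 12 = 24.
This cut is saturated, so no flow can exceed 24.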